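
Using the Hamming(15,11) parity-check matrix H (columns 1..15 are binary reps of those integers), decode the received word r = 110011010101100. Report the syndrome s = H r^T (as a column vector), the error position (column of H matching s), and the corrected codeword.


s = (0, 0, 1, 1)^T, error position = 3, corrected codeword c = 111011010101100

Compute s = H r^T mod 2 one row at a time:
  s_1 = 1 + 0 + 1 + 0 + 1 + 1 + 0 + 0 = 4 ≡ 0 (mod 2).
  s_2 = 0 + 1 + 1 + 0 + 1 + 1 + 0 + 0 = 4 ≡ 0 (mod 2).
  s_3 = 1 + 0 + 1 + 0 + 1 + 0 + 0 + 0 = 3 ≡ 1 (mod 2).
  s_4 = 1 + 0 + 1 + 0 + 0 + 0 + 1 + 0 = 3 ≡ 1 (mod 2).
s = (0, 0, 1, 1)^T — this equals column 3 of H (binary 0011), so error is at position 3.
Correct: flip bit 3 of r = 110011010101100 to get c = 111011010101100.


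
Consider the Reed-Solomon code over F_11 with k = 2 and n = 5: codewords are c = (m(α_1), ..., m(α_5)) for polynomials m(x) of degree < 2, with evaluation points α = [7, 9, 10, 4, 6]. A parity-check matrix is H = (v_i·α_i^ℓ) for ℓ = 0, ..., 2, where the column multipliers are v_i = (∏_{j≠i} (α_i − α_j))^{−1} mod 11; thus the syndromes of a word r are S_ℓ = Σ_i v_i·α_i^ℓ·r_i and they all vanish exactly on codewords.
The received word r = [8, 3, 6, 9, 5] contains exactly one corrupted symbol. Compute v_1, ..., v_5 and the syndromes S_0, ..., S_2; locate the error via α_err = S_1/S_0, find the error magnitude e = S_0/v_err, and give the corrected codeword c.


S = (8, 10, 7), error at position 4, error magnitude e = 10, c = [8, 3, 6, 10, 5].

Step 1: column multipliers v_i = (∏_{j≠i}(α_i − α_j))^{−1} mod 11.
  i = 1 (α = 7): (7−9)(7−10)(7−4)(7−6) = (−2)·(−3)·3·1 = 18 ≡ 7, so v_1 = 7^{−1} = 8 (mod 11).
  i = 2 (α = 9): (9−7)(9−10)(9−4)(9−6) = 2·(−1)·5·3 = −30 ≡ 3, so v_2 = 3^{−1} = 4 (mod 11).
  i = 3 (α = 10): (10−7)(10−9)(10−4)(10−6) = 3·1·6·4 = 72 ≡ 6, so v_3 = 6^{−1} = 2 (mod 11).
  i = 4 (α = 4): (4−7)(4−9)(4−10)(4−6) = (−3)·(−5)·(−6)·(−2) = 180 ≡ 4, so v_4 = 4^{−1} = 3 (mod 11).
  i = 5 (α = 6): (6−7)(6−9)(6−10)(6−4) = (−1)·(−3)·(−4)·2 = −24 ≡ 9, so v_5 = 9^{−1} = 5 (mod 11).
  v = [8, 4, 2, 3, 5].
Step 2: syndromes of r = [8, 3, 6, 9, 5] (all sums mod 11).
  S_0 = Σ v_i r_i = 8·8 + 4·3 + 2·6 + 3·9 + 5·5 = 140 ≡ 8.
  S_1 = Σ v_i α_i r_i = 8·7·8 + 4·9·3 + 2·10·6 + 3·4·9 + 5·6·5 = 934 ≡ 10.
  α_i^2 mod 11 = [5, 4, 1, 5, 3].
  S_2 = Σ v_i α_i^2 r_i = 8·5·8 + 4·4·3 + 2·1·6 + 3·5·9 + 5·3·5 = 590 ≡ 7.
  S = (8, 10, 7) ≠ 0, so r is not a codeword (an error is present).
Step 3: locate the error. For a single error e at position i, S_ℓ = v_i·e·α_i^ℓ, so α_err = S_1/S_0.
  S_0^{−1} = 8^{−1} = 7 (mod 11), so α_err = 10·7 = 70 ≡ 4 = α_4. Error position i = 4.
  Consistency check: S_2/S_1 = 7·10 = 70 ≡ 4 = α_err ✓ (single-error assumption holds).
Step 4: error magnitude e = S_0/v_4 = S_0·∏_{j≠4}(α_4 − α_j) = 8·4 = 32 ≡ 10 (mod 11).
Step 5: correct position 4: c_4 = r_4 − e = 9 − 10 ≡ 10 (mod 11). Hence c = [8, 3, 6, 10, 5].
  Check: interpolating c through the α_i gives m(x) = 9 + 3·x (degree < 2) with m(α_i) = c_i for every i, so c is indeed a codeword.


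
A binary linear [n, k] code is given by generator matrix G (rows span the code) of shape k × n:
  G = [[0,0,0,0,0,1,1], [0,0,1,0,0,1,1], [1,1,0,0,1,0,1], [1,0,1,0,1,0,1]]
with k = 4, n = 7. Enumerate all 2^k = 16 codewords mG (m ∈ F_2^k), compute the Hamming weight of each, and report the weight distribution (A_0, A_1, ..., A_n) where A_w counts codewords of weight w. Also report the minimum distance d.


Weight distribution: A_0 = 1, A_1 = 2, A_2 = 2, A_3 = 4, A_4 = 5, A_5 = 2. Minimum distance d = 1.

Enumerate all 2^4 = 16 messages m ∈ F_2^4.
For each, compute codeword c = mG in F_2^7, then tally its weight.
  m = 0000 → c = 0000000, weight = 0.
  m = 1000 → c = 0000011, weight = 2.
  m = 0100 → c = 0010011, weight = 3.
  m = 1100 → c = 0010000, weight = 1.
  m = 0010 → c = 1100101, weight = 4.
  m = 1010 → c = 1100110, weight = 4.
  m = 0110 → c = 1110110, weight = 5.
  m = 1110 → c = 1110101, weight = 5.
  m = 0001 → c = 1010101, weight = 4.
  m = 1001 → c = 1010110, weight = 4.
  m = 0101 → c = 1000110, weight = 3.
  m = 1101 → c = 1000101, weight = 3.
  m = 0011 → c = 0110000, weight = 2.
  m = 1011 → c = 0110011, weight = 4.
  m = 0111 → c = 0100011, weight = 3.
  m = 1111 → c = 0100000, weight = 1.
Tally weights:
  weight 0: 1 codewords.
  weight 1: 2 codewords.
  weight 2: 2 codewords.
  weight 3: 4 codewords.
  weight 4: 5 codewords.
  weight 5: 2 codewords.
Minimum distance d = smallest w > 0 with A_w > 0 = 1.
Sanity: Σ A_w = 16 = 2^4 = 16 ✓.


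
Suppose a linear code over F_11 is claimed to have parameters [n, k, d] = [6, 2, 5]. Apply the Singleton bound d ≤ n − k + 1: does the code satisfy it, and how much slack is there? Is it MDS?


Singleton RHS = n − k + 1 = 5, slack = 0, bound satisfied, MDS.

Singleton bound: d ≤ n − k + 1.
Here n = 6, k = 2, so n − k + 1 = 5.
Given d = 5, check d ≤ 5: YES.
Slack = (n − k + 1) − d = 0.
The code is MDS (slack = 0).
Description: the claimed parameters are [6, 2, 5]_11; such a code would be MDS (meets Singleton bound).


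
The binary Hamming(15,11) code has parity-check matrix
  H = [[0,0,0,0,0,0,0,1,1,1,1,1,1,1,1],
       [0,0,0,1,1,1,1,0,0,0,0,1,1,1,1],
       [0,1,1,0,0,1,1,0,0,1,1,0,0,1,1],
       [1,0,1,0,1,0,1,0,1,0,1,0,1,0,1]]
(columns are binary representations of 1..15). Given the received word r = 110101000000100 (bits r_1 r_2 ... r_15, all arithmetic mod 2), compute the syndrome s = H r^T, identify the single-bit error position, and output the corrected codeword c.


s = (1, 1, 0, 0)^T, error position = 12, corrected codeword c = 110101000001100

Compute s = H r^T mod 2 one row at a time:
  s_1 = 0 + 0 + 0 + 0 + 0 + 1 + 0 + 0 = 1 ≡ 1 (mod 2).
  s_2 = 1 + 0 + 1 + 0 + 0 + 1 + 0 + 0 = 3 ≡ 1 (mod 2).
  s_3 = 1 + 0 + 1 + 0 + 0 + 0 + 0 + 0 = 2 ≡ 0 (mod 2).
  s_4 = 1 + 0 + 0 + 0 + 0 + 0 + 1 + 0 = 2 ≡ 0 (mod 2).
s = (1, 1, 0, 0)^T — this equals column 12 of H (binary 1100), so error is at position 12.
Correct: flip bit 12 of r = 110101000000100 to get c = 110101000001100.


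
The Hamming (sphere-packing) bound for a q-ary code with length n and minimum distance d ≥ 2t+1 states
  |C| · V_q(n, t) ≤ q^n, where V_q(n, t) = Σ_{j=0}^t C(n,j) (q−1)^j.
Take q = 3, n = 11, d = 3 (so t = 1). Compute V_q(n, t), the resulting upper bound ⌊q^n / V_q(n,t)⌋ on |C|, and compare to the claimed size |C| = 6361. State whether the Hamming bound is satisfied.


V_q(n, t) = 23, q^n = 177147, Hamming bound = 7702, |C| = 6361 ≤ bound (satisfied).

Step 1: Compute V_q(n, t) = Σ_{j=0}^1 C(n, j) (q−1)^j.
  j = 0: C(11,0)·(2)^0 = 1·1 = 1.
  j = 1: C(11,1)·(2)^1 = 11·2 = 22.
  V_q(n, t) = 1 + 22 = 23.
Step 2: q^n = 3^11 = 177147.
Step 3: Hamming bound ⌊q^n / V_q(n,t)⌋ = ⌊177147/23⌋ = 7702.
Step 4: Compare |C| = 6361 to 7702: satisfied.
The claimed |C| lies below the Hamming bound.


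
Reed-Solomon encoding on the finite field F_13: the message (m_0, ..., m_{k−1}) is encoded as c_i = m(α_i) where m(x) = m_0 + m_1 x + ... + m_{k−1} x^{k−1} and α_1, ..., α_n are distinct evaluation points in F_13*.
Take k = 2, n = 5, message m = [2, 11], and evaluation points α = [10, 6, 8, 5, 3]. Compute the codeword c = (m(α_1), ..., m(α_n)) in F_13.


c = [8, 3, 12, 5, 9]

Message polynomial: m(x) = 2 + 11·x (mod 13).
For each evaluation point α_i, compute m(α_i) mod 13:
  α_1 = 10: Horner steps 11 → 8, so m(10) = 8.
  α_2 = 6: Horner steps 11 → 3, so m(6) = 3.
  α_3 = 8: Horner steps 11 → 12, so m(8) = 12.
  α_4 = 5: Horner steps 11 → 5, so m(5) = 5.
  α_5 = 3: Horner steps 11 → 9, so m(3) = 9.
Codeword c = [8, 3, 12, 5, 9] ∈ F_13^5.


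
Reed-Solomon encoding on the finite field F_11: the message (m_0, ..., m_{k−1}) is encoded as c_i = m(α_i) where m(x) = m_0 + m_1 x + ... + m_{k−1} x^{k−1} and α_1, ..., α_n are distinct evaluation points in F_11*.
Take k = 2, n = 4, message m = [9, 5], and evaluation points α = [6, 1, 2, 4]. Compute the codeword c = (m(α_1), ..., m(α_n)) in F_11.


c = [6, 3, 8, 7]

Message polynomial: m(x) = 9 + 5·x (mod 11).
For each evaluation point α_i, compute m(α_i) mod 11:
  α_1 = 6: Horner steps 5 → 6, so m(6) = 6.
  α_2 = 1: Horner steps 5 → 3, so m(1) = 3.
  α_3 = 2: Horner steps 5 → 8, so m(2) = 8.
  α_4 = 4: Horner steps 5 → 7, so m(4) = 7.
Codeword c = [6, 3, 8, 7] ∈ F_11^4.


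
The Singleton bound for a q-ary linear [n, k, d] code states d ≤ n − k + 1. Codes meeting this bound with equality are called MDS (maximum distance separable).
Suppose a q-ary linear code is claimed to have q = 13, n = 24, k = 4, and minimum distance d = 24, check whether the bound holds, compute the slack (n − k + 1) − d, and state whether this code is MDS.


Singleton RHS = n − k + 1 = 21, slack = -3, bound violated (no such code; not MDS).

Singleton bound: d ≤ n − k + 1.
Here n = 24, k = 4, so n − k + 1 = 21.
Given d = 24, check d ≤ 21: NO.
Slack = (n − k + 1) − d = -3.
The slack is negative: d = 24 exceeds n − k + 1 = 21 by 3, so the Singleton bound is violated and no linear [24, 4, 24]_13 code can exist. In particular it is not MDS (MDS requires d = n − k + 1 exactly).
Description: the claimed parameters are [24, 4, 24]_13; such a code would be impossible (violates the Singleton bound).


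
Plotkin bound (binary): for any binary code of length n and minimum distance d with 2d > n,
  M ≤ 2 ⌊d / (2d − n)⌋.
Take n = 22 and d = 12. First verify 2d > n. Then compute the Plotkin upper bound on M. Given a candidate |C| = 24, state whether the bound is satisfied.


Plotkin bound M ≤ 12; given |C| = 24 > bound (violated).

Check applicability: 2d = 24, n = 22.
2d − n = 2 > 0, so Plotkin applies.
Compute d/(2d−n) = 12/2 ≈ 6.0000.
⌊d/(2d−n)⌋ = 6.
Plotkin bound: M ≤ 2·6 = 12.
Given |C| = 24, check: VIOLATED.
This |C| is above the Plotkin bound, so no binary code with n = 22, d = 12 and 24 codewords exists.


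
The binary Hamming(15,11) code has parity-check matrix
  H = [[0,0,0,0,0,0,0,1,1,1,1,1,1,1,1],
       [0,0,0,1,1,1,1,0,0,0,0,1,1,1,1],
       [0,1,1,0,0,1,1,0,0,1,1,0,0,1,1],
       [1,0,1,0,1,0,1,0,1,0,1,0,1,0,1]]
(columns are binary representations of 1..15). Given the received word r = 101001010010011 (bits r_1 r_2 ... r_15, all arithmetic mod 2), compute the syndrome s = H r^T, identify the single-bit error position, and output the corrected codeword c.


s = (0, 1, 1, 0)^T, error position = 6, corrected codeword c = 101000010010011

Compute s = H r^T mod 2 one row at a time:
  s_1 = 1 + 0 + 0 + 1 + 0 + 0 + 1 + 1 = 4 ≡ 0 (mod 2).
  s_2 = 0 + 0 + 1 + 0 + 0 + 0 + 1 + 1 = 3 ≡ 1 (mod 2).
  s_3 = 0 + 1 + 1 + 0 + 0 + 1 + 1 + 1 = 5 ≡ 1 (mod 2).
  s_4 = 1 + 1 + 0 + 0 + 0 + 1 + 0 + 1 = 4 ≡ 0 (mod 2).
s = (0, 1, 1, 0)^T — this equals column 6 of H (binary 0110), so error is at position 6.
Correct: flip bit 6 of r = 101001010010011 to get c = 101000010010011.


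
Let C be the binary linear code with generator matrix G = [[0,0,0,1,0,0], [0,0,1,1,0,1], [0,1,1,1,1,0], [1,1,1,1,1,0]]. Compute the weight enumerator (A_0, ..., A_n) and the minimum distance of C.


Weight distribution: A_0 = 1, A_1 = 2, A_2 = 2, A_3 = 4, A_4 = 5, A_5 = 2. Minimum distance d = 1.

Enumerate all 2^4 = 16 messages m ∈ F_2^4.
For each, compute codeword c = mG in F_2^6, then tally its weight.
  m = 0000 → c = 000000, weight = 0.
  m = 1000 → c = 000100, weight = 1.
  m = 0100 → c = 001101, weight = 3.
  m = 1100 → c = 001001, weight = 2.
  m = 0010 → c = 011110, weight = 4.
  m = 1010 → c = 011010, weight = 3.
  m = 0110 → c = 010011, weight = 3.
  m = 1110 → c = 010111, weight = 4.
  m = 0001 → c = 111110, weight = 5.
  m = 1001 → c = 111010, weight = 4.
  m = 0101 → c = 110011, weight = 4.
  m = 1101 → c = 110111, weight = 5.
  m = 0011 → c = 100000, weight = 1.
  m = 1011 → c = 100100, weight = 2.
  m = 0111 → c = 101101, weight = 4.
  m = 1111 → c = 101001, weight = 3.
Tally weights:
  weight 0: 1 codewords.
  weight 1: 2 codewords.
  weight 2: 2 codewords.
  weight 3: 4 codewords.
  weight 4: 5 codewords.
  weight 5: 2 codewords.
Minimum distance d = smallest w > 0 with A_w > 0 = 1.
Sanity: Σ A_w = 16 = 2^4 = 16 ✓.


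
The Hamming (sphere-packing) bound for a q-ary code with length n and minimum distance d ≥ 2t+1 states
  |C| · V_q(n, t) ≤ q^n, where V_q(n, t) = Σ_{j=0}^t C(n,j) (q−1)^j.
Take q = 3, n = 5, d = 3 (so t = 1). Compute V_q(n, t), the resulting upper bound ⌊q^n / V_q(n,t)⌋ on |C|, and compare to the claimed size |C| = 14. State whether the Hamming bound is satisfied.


V_q(n, t) = 11, q^n = 243, Hamming bound = 22, |C| = 14 ≤ bound (satisfied).

Step 1: Compute V_q(n, t) = Σ_{j=0}^1 C(n, j) (q−1)^j.
  j = 0: C(5,0)·(2)^0 = 1·1 = 1.
  j = 1: C(5,1)·(2)^1 = 5·2 = 10.
  V_q(n, t) = 1 + 10 = 11.
Step 2: q^n = 3^5 = 243.
Step 3: Hamming bound ⌊q^n / V_q(n,t)⌋ = ⌊243/11⌋ = 22.
Step 4: Compare |C| = 14 to 22: satisfied.
The claimed |C| lies below the Hamming bound.


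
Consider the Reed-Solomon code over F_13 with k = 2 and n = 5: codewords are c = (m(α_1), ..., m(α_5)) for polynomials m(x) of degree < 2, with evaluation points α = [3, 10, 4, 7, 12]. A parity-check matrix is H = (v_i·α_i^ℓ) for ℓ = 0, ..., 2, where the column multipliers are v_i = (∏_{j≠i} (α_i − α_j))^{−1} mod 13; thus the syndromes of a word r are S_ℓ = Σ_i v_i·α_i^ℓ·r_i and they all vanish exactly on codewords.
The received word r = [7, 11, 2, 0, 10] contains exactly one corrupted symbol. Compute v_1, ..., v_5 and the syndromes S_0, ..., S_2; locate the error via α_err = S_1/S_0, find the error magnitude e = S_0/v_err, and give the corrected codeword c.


S = (7, 6, 7), error at position 5, error magnitude e = 9, c = [7, 11, 2, 0, 1].

Step 1: column multipliers v_i = (∏_{j≠i}(α_i − α_j))^{−1} mod 13.
  i = 1 (α = 3): (3−10)(3−4)(3−7)(3−12) = (−7)·(−1)·(−4)·(−9) = 252 ≡ 5, so v_1 = 5^{−1} = 8 (mod 13).
  i = 2 (α = 10): (10−3)(10−4)(10−7)(10−12) = 7·6·3·(−2) = −252 ≡ 8, so v_2 = 8^{−1} = 5 (mod 13).
  i = 3 (α = 4): (4−3)(4−10)(4−7)(4−12) = 1·(−6)·(−3)·(−8) = −144 ≡ 12, so v_3 = 12^{−1} = 12 (mod 13).
  i = 4 (α = 7): (7−3)(7−10)(7−4)(7−12) = 4·(−3)·3·(−5) = 180 ≡ 11, so v_4 = 11^{−1} = 6 (mod 13).
  i = 5 (α = 12): (12−3)(12−10)(12−4)(12−7) = 9·2·8·5 = 720 ≡ 5, so v_5 = 5^{−1} = 8 (mod 13).
  v = [8, 5, 12, 6, 8].
Step 2: syndromes of r = [7, 11, 2, 0, 10] (all sums mod 13).
  S_0 = Σ v_i r_i = 8·7 + 5·11 + 12·2 + 6·0 + 8·10 = 215 ≡ 7.
  S_1 = Σ v_i α_i r_i = 8·3·7 + 5·10·11 + 12·4·2 + 6·7·0 + 8·12·10 = 1774 ≡ 6.
  α_i^2 mod 13 = [9, 9, 3, 10, 1].
  S_2 = Σ v_i α_i^2 r_i = 8·9·7 + 5·9·11 + 12·3·2 + 6·10·0 + 8·1·10 = 1151 ≡ 7.
  S = (7, 6, 7) ≠ 0, so r is not a codeword (an error is present).
Step 3: locate the error. For a single error e at position i, S_ℓ = v_i·e·α_i^ℓ, so α_err = S_1/S_0.
  S_0^{−1} = 7^{−1} = 2 (mod 13), so α_err = 6·2 = 12 ≡ 12 = α_5. Error position i = 5.
  Consistency check: S_2/S_1 = 7·11 = 77 ≡ 12 = α_err ✓ (single-error assumption holds).
Step 4: error magnitude e = S_0/v_5 = S_0·∏_{j≠5}(α_5 − α_j) = 7·5 = 35 ≡ 9 (mod 13).
Step 5: correct position 5: c_5 = r_5 − e = 10 − 9 ≡ 1 (mod 13). Hence c = [7, 11, 2, 0, 1].
  Check: interpolating c through the α_i gives m(x) = 9 + 8·x (degree < 2) with m(α_i) = c_i for every i, so c is indeed a codeword.


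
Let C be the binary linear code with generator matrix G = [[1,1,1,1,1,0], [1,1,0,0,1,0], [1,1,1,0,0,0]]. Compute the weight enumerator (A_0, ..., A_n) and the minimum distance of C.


Weight distribution: A_0 = 1, A_2 = 3, A_3 = 3, A_5 = 1. Minimum distance d = 2.

Enumerate all 2^3 = 8 messages m ∈ F_2^3.
For each, compute codeword c = mG in F_2^6, then tally its weight.
  m = 000 → c = 000000, weight = 0.
  m = 100 → c = 111110, weight = 5.
  m = 010 → c = 110010, weight = 3.
  m = 110 → c = 001100, weight = 2.
  m = 001 → c = 111000, weight = 3.
  m = 101 → c = 000110, weight = 2.
  m = 011 → c = 001010, weight = 2.
  m = 111 → c = 110100, weight = 3.
Tally weights:
  weight 0: 1 codewords.
  weight 2: 3 codewords.
  weight 3: 3 codewords.
  weight 5: 1 codewords.
Minimum distance d = smallest w > 0 with A_w > 0 = 2.
Sanity: Σ A_w = 8 = 2^3 = 8 ✓.


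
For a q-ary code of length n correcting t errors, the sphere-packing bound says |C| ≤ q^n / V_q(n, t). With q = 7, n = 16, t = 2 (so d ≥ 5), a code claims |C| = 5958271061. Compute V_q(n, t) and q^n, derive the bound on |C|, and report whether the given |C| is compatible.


V_q(n, t) = 4417, q^n = 33232930569601, Hamming bound = 7523869270, |C| = 5958271061 ≤ bound (satisfied).

Step 1: Compute V_q(n, t) = Σ_{j=0}^2 C(n, j) (q−1)^j.
  j = 0: C(16,0)·(6)^0 = 1·1 = 1.
  j = 1: C(16,1)·(6)^1 = 16·6 = 96.
  j = 2: C(16,2)·(6)^2 = 120·36 = 4320.
  V_q(n, t) = 1 + 96 + 4320 = 4417.
Step 2: q^n = 7^16 = 33232930569601.
Step 3: Hamming bound ⌊q^n / V_q(n,t)⌋ = ⌊33232930569601/4417⌋ = 7523869270.
Step 4: Compare |C| = 5958271061 to 7523869270: satisfied.
The claimed |C| lies below the Hamming bound.


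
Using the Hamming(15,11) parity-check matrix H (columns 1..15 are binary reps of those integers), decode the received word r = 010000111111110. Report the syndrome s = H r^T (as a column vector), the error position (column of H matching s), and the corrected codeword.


s = (1, 0, 1, 0)^T, error position = 10, corrected codeword c = 010000111011110

Compute s = H r^T mod 2 one row at a time:
  s_1 = 1 + 1 + 1 + 1 + 1 + 1 + 1 + 0 = 7 ≡ 1 (mod 2).
  s_2 = 0 + 0 + 0 + 1 + 1 + 1 + 1 + 0 = 4 ≡ 0 (mod 2).
  s_3 = 1 + 0 + 0 + 1 + 1 + 1 + 1 + 0 = 5 ≡ 1 (mod 2).
  s_4 = 0 + 0 + 0 + 1 + 1 + 1 + 1 + 0 = 4 ≡ 0 (mod 2).
s = (1, 0, 1, 0)^T — this equals column 10 of H (binary 1010), so error is at position 10.
Correct: flip bit 10 of r = 010000111111110 to get c = 010000111011110.


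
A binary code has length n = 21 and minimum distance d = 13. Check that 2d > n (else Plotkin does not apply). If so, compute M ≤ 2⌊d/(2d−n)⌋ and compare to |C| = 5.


Plotkin bound M ≤ 4; given |C| = 5 > bound (violated).

Check applicability: 2d = 26, n = 21.
2d − n = 5 > 0, so Plotkin applies.
Compute d/(2d−n) = 13/5 ≈ 2.6000.
⌊d/(2d−n)⌋ = 2.
Plotkin bound: M ≤ 2·2 = 4.
Given |C| = 5, check: VIOLATED.
This |C| is above the Plotkin bound, so no binary code with n = 21, d = 13 and 5 codewords exists.


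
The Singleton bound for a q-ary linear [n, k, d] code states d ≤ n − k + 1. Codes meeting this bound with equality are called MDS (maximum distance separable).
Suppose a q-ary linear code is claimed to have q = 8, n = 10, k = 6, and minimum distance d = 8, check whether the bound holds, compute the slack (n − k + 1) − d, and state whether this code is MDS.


Singleton RHS = n − k + 1 = 5, slack = -3, bound violated (no such code; not MDS).

Singleton bound: d ≤ n − k + 1.
Here n = 10, k = 6, so n − k + 1 = 5.
Given d = 8, check d ≤ 5: NO.
Slack = (n − k + 1) − d = -3.
The slack is negative: d = 8 exceeds n − k + 1 = 5 by 3, so the Singleton bound is violated and no linear [10, 6, 8]_8 code can exist. In particular it is not MDS (MDS requires d = n − k + 1 exactly).
Description: the claimed parameters are [10, 6, 8]_8; such a code would be impossible (violates the Singleton bound).


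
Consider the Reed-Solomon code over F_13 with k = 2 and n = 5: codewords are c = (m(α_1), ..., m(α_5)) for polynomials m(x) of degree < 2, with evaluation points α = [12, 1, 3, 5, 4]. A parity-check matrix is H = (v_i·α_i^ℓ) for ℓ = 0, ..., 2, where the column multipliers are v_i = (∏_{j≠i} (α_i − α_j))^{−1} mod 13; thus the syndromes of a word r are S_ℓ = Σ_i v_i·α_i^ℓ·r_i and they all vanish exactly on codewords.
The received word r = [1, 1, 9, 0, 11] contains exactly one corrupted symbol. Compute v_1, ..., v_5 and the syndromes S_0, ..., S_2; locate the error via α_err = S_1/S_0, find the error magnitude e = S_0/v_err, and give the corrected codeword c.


S = (12, 12, 12), error at position 2, error magnitude e = 9, c = [1, 5, 9, 0, 11].

Step 1: column multipliers v_i = (∏_{j≠i}(α_i − α_j))^{−1} mod 13.
  i = 1 (α = 12): (12−1)(12−3)(12−5)(12−4) = 11·9·7·8 = 5544 ≡ 6, so v_1 = 6^{−1} = 11 (mod 13).
  i = 2 (α = 1): (1−12)(1−3)(1−5)(1−4) = (−11)·(−2)·(−4)·(−3) = 264 ≡ 4, so v_2 = 4^{−1} = 10 (mod 13).
  i = 3 (α = 3): (3−12)(3−1)(3−5)(3−4) = (−9)·2·(−2)·(−1) = −36 ≡ 3, so v_3 = 3^{−1} = 9 (mod 13).
  i = 4 (α = 5): (5−12)(5−1)(5−3)(5−4) = (−7)·4·2·1 = −56 ≡ 9, so v_4 = 9^{−1} = 3 (mod 13).
  i = 5 (α = 4): (4−12)(4−1)(4−3)(4−5) = (−8)·3·1·(−1) = 24 ≡ 11, so v_5 = 11^{−1} = 6 (mod 13).
  v = [11, 10, 9, 3, 6].
Step 2: syndromes of r = [1, 1, 9, 0, 11] (all sums mod 13).
  S_0 = Σ v_i r_i = 11·1 + 10·1 + 9·9 + 3·0 + 6·11 = 168 ≡ 12.
  S_1 = Σ v_i α_i r_i = 11·12·1 + 10·1·1 + 9·3·9 + 3·5·0 + 6·4·11 = 649 ≡ 12.
  α_i^2 mod 13 = [1, 1, 9, 12, 3].
  S_2 = Σ v_i α_i^2 r_i = 11·1·1 + 10·1·1 + 9·9·9 + 3·12·0 + 6·3·11 = 948 ≡ 12.
  S = (12, 12, 12) ≠ 0, so r is not a codeword (an error is present).
Step 3: locate the error. For a single error e at position i, S_ℓ = v_i·e·α_i^ℓ, so α_err = S_1/S_0.
  S_0^{−1} = 12^{−1} = 12 (mod 13), so α_err = 12·12 = 144 ≡ 1 = α_2. Error position i = 2.
  Consistency check: S_2/S_1 = 12·12 = 144 ≡ 1 = α_err ✓ (single-error assumption holds).
Step 4: error magnitude e = S_0/v_2 = S_0·∏_{j≠2}(α_2 − α_j) = 12·4 = 48 ≡ 9 (mod 13).
Step 5: correct position 2: c_2 = r_2 − e = 1 − 9 ≡ 5 (mod 13). Hence c = [1, 5, 9, 0, 11].
  Check: interpolating c through the α_i gives m(x) = 3 + 2·x (degree < 2) with m(α_i) = c_i for every i, so c is indeed a codeword.


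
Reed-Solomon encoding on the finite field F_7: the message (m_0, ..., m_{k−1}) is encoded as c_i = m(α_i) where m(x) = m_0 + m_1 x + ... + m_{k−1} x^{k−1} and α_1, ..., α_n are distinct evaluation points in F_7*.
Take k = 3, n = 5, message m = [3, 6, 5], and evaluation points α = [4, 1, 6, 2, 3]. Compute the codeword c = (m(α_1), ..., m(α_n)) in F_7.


c = [2, 0, 2, 0, 3]

Message polynomial: m(x) = 3 + 6·x + 5·x^2 (mod 7).
For each evaluation point α_i, compute m(α_i) mod 7:
  α_1 = 4: Horner steps 5 → 5 → 2, so m(4) = 2.
  α_2 = 1: Horner steps 5 → 4 → 0, so m(1) = 0.
  α_3 = 6: Horner steps 5 → 1 → 2, so m(6) = 2.
  α_4 = 2: Horner steps 5 → 2 → 0, so m(2) = 0.
  α_5 = 3: Horner steps 5 → 0 → 3, so m(3) = 3.
Codeword c = [2, 0, 2, 0, 3] ∈ F_7^5.


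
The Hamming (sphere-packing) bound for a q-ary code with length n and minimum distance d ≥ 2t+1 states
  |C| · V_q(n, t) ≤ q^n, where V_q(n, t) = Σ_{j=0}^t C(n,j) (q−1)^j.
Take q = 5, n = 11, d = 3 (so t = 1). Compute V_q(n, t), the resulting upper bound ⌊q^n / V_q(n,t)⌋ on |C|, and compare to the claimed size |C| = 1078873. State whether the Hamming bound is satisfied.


V_q(n, t) = 45, q^n = 48828125, Hamming bound = 1085069, |C| = 1078873 ≤ bound (satisfied).

Step 1: Compute V_q(n, t) = Σ_{j=0}^1 C(n, j) (q−1)^j.
  j = 0: C(11,0)·(4)^0 = 1·1 = 1.
  j = 1: C(11,1)·(4)^1 = 11·4 = 44.
  V_q(n, t) = 1 + 44 = 45.
Step 2: q^n = 5^11 = 48828125.
Step 3: Hamming bound ⌊q^n / V_q(n,t)⌋ = ⌊48828125/45⌋ = 1085069.
Step 4: Compare |C| = 1078873 to 1085069: satisfied.
The claimed |C| lies below the Hamming bound.


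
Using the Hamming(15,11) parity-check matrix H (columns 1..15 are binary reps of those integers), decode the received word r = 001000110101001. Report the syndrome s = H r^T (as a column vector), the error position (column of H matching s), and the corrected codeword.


s = (0, 1, 0, 1)^T, error position = 5, corrected codeword c = 001010110101001

Compute s = H r^T mod 2 one row at a time:
  s_1 = 1 + 0 + 1 + 0 + 1 + 0 + 0 + 1 = 4 ≡ 0 (mod 2).
  s_2 = 0 + 0 + 0 + 1 + 1 + 0 + 0 + 1 = 3 ≡ 1 (mod 2).
  s_3 = 0 + 1 + 0 + 1 + 1 + 0 + 0 + 1 = 4 ≡ 0 (mod 2).
  s_4 = 0 + 1 + 0 + 1 + 0 + 0 + 0 + 1 = 3 ≡ 1 (mod 2).
s = (0, 1, 0, 1)^T — this equals column 5 of H (binary 0101), so error is at position 5.
Correct: flip bit 5 of r = 001000110101001 to get c = 001010110101001.


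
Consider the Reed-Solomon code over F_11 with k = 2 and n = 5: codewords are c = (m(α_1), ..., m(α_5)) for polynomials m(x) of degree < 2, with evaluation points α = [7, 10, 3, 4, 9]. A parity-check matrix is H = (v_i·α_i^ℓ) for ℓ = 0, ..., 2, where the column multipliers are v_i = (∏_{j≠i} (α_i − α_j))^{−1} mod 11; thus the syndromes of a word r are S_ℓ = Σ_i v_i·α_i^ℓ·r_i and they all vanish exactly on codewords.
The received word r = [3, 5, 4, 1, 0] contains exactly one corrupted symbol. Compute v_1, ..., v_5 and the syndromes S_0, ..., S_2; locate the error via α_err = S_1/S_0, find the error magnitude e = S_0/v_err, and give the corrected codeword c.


S = (6, 10, 2), error at position 5, error magnitude e = 3, c = [3, 5, 4, 1, 8].

Step 1: column multipliers v_i = (∏_{j≠i}(α_i − α_j))^{−1} mod 11.
  i = 1 (α = 7): (7−10)(7−3)(7−4)(7−9) = (−3)·4·3·(−2) = 72 ≡ 6, so v_1 = 6^{−1} = 2 (mod 11).
  i = 2 (α = 10): (10−7)(10−3)(10−4)(10−9) = 3·7·6·1 = 126 ≡ 5, so v_2 = 5^{−1} = 9 (mod 11).
  i = 3 (α = 3): (3−7)(3−10)(3−4)(3−9) = (−4)·(−7)·(−1)·(−6) = 168 ≡ 3, so v_3 = 3^{−1} = 4 (mod 11).
  i = 4 (α = 4): (4−7)(4−10)(4−3)(4−9) = (−3)·(−6)·1·(−5) = −90 ≡ 9, so v_4 = 9^{−1} = 5 (mod 11).
  i = 5 (α = 9): (9−7)(9−10)(9−3)(9−4) = 2·(−1)·6·5 = −60 ≡ 6, so v_5 = 6^{−1} = 2 (mod 11).
  v = [2, 9, 4, 5, 2].
Step 2: syndromes of r = [3, 5, 4, 1, 0] (all sums mod 11).
  S_0 = Σ v_i r_i = 2·3 + 9·5 + 4·4 + 5·1 + 2·0 = 72 ≡ 6.
  S_1 = Σ v_i α_i r_i = 2·7·3 + 9·10·5 + 4·3·4 + 5·4·1 + 2·9·0 = 560 ≡ 10.
  α_i^2 mod 11 = [5, 1, 9, 5, 4].
  S_2 = Σ v_i α_i^2 r_i = 2·5·3 + 9·1·5 + 4·9·4 + 5·5·1 + 2·4·0 = 244 ≡ 2.
  S = (6, 10, 2) ≠ 0, so r is not a codeword (an error is present).
Step 3: locate the error. For a single error e at position i, S_ℓ = v_i·e·α_i^ℓ, so α_err = S_1/S_0.
  S_0^{−1} = 6^{−1} = 2 (mod 11), so α_err = 10·2 = 20 ≡ 9 = α_5. Error position i = 5.
  Consistency check: S_2/S_1 = 2·10 = 20 ≡ 9 = α_err ✓ (single-error assumption holds).
Step 4: error magnitude e = S_0/v_5 = S_0·∏_{j≠5}(α_5 − α_j) = 6·6 = 36 ≡ 3 (mod 11).
Step 5: correct position 5: c_5 = r_5 − e = 0 − 3 ≡ 8 (mod 11). Hence c = [3, 5, 4, 1, 8].
  Check: interpolating c through the α_i gives m(x) = 2 + 8·x (degree < 2) with m(α_i) = c_i for every i, so c is indeed a codeword.


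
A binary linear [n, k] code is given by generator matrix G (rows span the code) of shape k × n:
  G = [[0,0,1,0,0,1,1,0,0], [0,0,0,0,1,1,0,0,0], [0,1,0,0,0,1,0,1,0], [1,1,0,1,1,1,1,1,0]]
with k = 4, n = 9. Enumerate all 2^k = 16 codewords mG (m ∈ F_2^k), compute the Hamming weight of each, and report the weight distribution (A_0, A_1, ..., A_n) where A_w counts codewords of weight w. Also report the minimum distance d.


Weight distribution: A_0 = 1, A_2 = 1, A_3 = 5, A_4 = 3, A_5 = 2, A_6 = 3, A_7 = 1. Minimum distance d = 2.

Enumerate all 2^4 = 16 messages m ∈ F_2^4.
For each, compute codeword c = mG in F_2^9, then tally its weight.
  m = 0000 → c = 000000000, weight = 0.
  m = 1000 → c = 001001100, weight = 3.
  m = 0100 → c = 000011000, weight = 2.
  m = 1100 → c = 001010100, weight = 3.
  m = 0010 → c = 010001010, weight = 3.
  m = 1010 → c = 011000110, weight = 4.
  m = 0110 → c = 010010010, weight = 3.
  m = 1110 → c = 011011110, weight = 6.
  m = 0001 → c = 110111110, weight = 7.
  m = 1001 → c = 111110010, weight = 6.
  m = 0101 → c = 110100110, weight = 5.
  m = 1101 → c = 111101010, weight = 6.
  m = 0011 → c = 100110100, weight = 4.
  m = 1011 → c = 101111000, weight = 5.
  m = 0111 → c = 100101100, weight = 4.
  m = 1111 → c = 101100000, weight = 3.
Tally weights:
  weight 0: 1 codewords.
  weight 2: 1 codewords.
  weight 3: 5 codewords.
  weight 4: 3 codewords.
  weight 5: 2 codewords.
  weight 6: 3 codewords.
  weight 7: 1 codewords.
Minimum distance d = smallest w > 0 with A_w > 0 = 2.
Sanity: Σ A_w = 16 = 2^4 = 16 ✓.


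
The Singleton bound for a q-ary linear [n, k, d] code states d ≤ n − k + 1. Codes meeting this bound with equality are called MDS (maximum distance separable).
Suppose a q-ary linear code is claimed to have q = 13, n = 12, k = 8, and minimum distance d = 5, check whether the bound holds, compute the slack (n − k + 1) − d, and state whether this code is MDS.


Singleton RHS = n − k + 1 = 5, slack = 0, bound satisfied, MDS.

Singleton bound: d ≤ n − k + 1.
Here n = 12, k = 8, so n − k + 1 = 5.
Given d = 5, check d ≤ 5: YES.
Slack = (n − k + 1) − d = 0.
The code is MDS (slack = 0).
Description: the claimed parameters are [12, 8, 5]_13; such a code would be MDS (meets Singleton bound).


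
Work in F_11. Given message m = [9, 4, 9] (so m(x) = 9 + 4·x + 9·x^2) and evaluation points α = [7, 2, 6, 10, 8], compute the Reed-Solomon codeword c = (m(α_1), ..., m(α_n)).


c = [5, 9, 5, 3, 1]

Message polynomial: m(x) = 9 + 4·x + 9·x^2 (mod 11).
For each evaluation point α_i, compute m(α_i) mod 11:
  α_1 = 7: Horner steps 9 → 1 → 5, so m(7) = 5.
  α_2 = 2: Horner steps 9 → 0 → 9, so m(2) = 9.
  α_3 = 6: Horner steps 9 → 3 → 5, so m(6) = 5.
  α_4 = 10: Horner steps 9 → 6 → 3, so m(10) = 3.
  α_5 = 8: Horner steps 9 → 10 → 1, so m(8) = 1.
Codeword c = [5, 9, 5, 3, 1] ∈ F_11^5.


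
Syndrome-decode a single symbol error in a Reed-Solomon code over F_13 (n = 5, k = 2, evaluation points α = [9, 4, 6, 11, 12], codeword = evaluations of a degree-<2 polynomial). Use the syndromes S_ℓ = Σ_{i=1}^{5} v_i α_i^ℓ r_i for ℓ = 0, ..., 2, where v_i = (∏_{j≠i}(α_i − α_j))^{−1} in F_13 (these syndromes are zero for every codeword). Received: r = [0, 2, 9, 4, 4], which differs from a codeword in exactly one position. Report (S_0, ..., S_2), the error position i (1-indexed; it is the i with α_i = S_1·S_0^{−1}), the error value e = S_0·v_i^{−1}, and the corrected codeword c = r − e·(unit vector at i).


S = (11, 4, 5), error at position 4, error magnitude e = 10, c = [0, 2, 9, 7, 4].

Step 1: column multipliers v_i = (∏_{j≠i}(α_i − α_j))^{−1} mod 13.
  i = 1 (α = 9): (9−4)(9−6)(9−11)(9−12) = 5·3·(−2)·(−3) = 90 ≡ 12, so v_1 = 12^{−1} = 12 (mod 13).
  i = 2 (α = 4): (4−9)(4−6)(4−11)(4−12) = (−5)·(−2)·(−7)·(−8) = 560 ≡ 1, so v_2 = 1^{−1} = 1 (mod 13).
  i = 3 (α = 6): (6−9)(6−4)(6−11)(6−12) = (−3)·2·(−5)·(−6) = −180 ≡ 2, so v_3 = 2^{−1} = 7 (mod 13).
  i = 4 (α = 11): (11−9)(11−4)(11−6)(11−12) = 2·7·5·(−1) = −70 ≡ 8, so v_4 = 8^{−1} = 5 (mod 13).
  i = 5 (α = 12): (12−9)(12−4)(12−6)(12−11) = 3·8·6·1 = 144 ≡ 1, so v_5 = 1^{−1} = 1 (mod 13).
  v = [12, 1, 7, 5, 1].
Step 2: syndromes of r = [0, 2, 9, 4, 4] (all sums mod 13).
  S_0 = Σ v_i r_i = 12·0 + 1·2 + 7·9 + 5·4 + 1·4 = 89 ≡ 11.
  S_1 = Σ v_i α_i r_i = 12·9·0 + 1·4·2 + 7·6·9 + 5·11·4 + 1·12·4 = 654 ≡ 4.
  α_i^2 mod 13 = [3, 3, 10, 4, 1].
  S_2 = Σ v_i α_i^2 r_i = 12·3·0 + 1·3·2 + 7·10·9 + 5·4·4 + 1·1·4 = 720 ≡ 5.
  S = (11, 4, 5) ≠ 0, so r is not a codeword (an error is present).
Step 3: locate the error. For a single error e at position i, S_ℓ = v_i·e·α_i^ℓ, so α_err = S_1/S_0.
  S_0^{−1} = 11^{−1} = 6 (mod 13), so α_err = 4·6 = 24 ≡ 11 = α_4. Error position i = 4.
  Consistency check: S_2/S_1 = 5·10 = 50 ≡ 11 = α_err ✓ (single-error assumption holds).
Step 4: error magnitude e = S_0/v_4 = S_0·∏_{j≠4}(α_4 − α_j) = 11·8 = 88 ≡ 10 (mod 13).
Step 5: correct position 4: c_4 = r_4 − e = 4 − 10 ≡ 7 (mod 13). Hence c = [0, 2, 9, 7, 4].
  Check: interpolating c through the α_i gives m(x) = 1 + 10·x (degree < 2) with m(α_i) = c_i for every i, so c is indeed a codeword.


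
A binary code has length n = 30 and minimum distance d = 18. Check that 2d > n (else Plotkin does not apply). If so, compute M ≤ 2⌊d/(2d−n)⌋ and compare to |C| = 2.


Plotkin bound M ≤ 6; given |C| = 2 ≤ bound (satisfied).

Check applicability: 2d = 36, n = 30.
2d − n = 6 > 0, so Plotkin applies.
Compute d/(2d−n) = 18/6 ≈ 3.0000.
⌊d/(2d−n)⌋ = 3.
Plotkin bound: M ≤ 2·3 = 6.
Given |C| = 2, check: satisfied.
This |C| is below the Plotkin bound.


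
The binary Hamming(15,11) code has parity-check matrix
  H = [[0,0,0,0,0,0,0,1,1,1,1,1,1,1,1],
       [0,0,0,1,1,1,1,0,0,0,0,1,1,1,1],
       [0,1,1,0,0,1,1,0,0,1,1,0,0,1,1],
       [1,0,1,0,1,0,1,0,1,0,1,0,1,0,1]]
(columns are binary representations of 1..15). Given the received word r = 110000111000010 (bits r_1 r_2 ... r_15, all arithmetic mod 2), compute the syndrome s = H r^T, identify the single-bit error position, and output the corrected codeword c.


s = (1, 0, 1, 1)^T, error position = 11, corrected codeword c = 110000111010010

Compute s = H r^T mod 2 one row at a time:
  s_1 = 1 + 1 + 0 + 0 + 0 + 0 + 1 + 0 = 3 ≡ 1 (mod 2).
  s_2 = 0 + 0 + 0 + 1 + 0 + 0 + 1 + 0 = 2 ≡ 0 (mod 2).
  s_3 = 1 + 0 + 0 + 1 + 0 + 0 + 1 + 0 = 3 ≡ 1 (mod 2).
  s_4 = 1 + 0 + 0 + 1 + 1 + 0 + 0 + 0 = 3 ≡ 1 (mod 2).
s = (1, 0, 1, 1)^T — this equals column 11 of H (binary 1011), so error is at position 11.
Correct: flip bit 11 of r = 110000111000010 to get c = 110000111010010.


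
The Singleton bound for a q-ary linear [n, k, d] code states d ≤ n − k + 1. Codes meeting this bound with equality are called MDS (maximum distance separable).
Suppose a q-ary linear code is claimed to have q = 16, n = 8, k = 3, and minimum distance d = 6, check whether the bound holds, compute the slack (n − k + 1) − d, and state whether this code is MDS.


Singleton RHS = n − k + 1 = 6, slack = 0, bound satisfied, MDS.

Singleton bound: d ≤ n − k + 1.
Here n = 8, k = 3, so n − k + 1 = 6.
Given d = 6, check d ≤ 6: YES.
Slack = (n − k + 1) − d = 0.
The code is MDS (slack = 0).
Description: the claimed parameters are [8, 3, 6]_16; such a code would be MDS (meets Singleton bound).


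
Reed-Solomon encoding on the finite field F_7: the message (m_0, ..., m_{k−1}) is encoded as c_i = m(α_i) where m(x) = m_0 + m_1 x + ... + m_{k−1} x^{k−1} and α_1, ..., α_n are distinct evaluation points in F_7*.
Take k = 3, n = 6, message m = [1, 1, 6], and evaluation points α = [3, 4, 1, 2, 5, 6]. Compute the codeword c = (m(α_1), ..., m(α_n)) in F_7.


c = [2, 3, 1, 6, 2, 6]

Message polynomial: m(x) = 1 + 1·x + 6·x^2 (mod 7).
For each evaluation point α_i, compute m(α_i) mod 7:
  α_1 = 3: Horner steps 6 → 5 → 2, so m(3) = 2.
  α_2 = 4: Horner steps 6 → 4 → 3, so m(4) = 3.
  α_3 = 1: Horner steps 6 → 0 → 1, so m(1) = 1.
  α_4 = 2: Horner steps 6 → 6 → 6, so m(2) = 6.
  α_5 = 5: Horner steps 6 → 3 → 2, so m(5) = 2.
  α_6 = 6: Horner steps 6 → 2 → 6, so m(6) = 6.
Codeword c = [2, 3, 1, 6, 2, 6] ∈ F_7^6.


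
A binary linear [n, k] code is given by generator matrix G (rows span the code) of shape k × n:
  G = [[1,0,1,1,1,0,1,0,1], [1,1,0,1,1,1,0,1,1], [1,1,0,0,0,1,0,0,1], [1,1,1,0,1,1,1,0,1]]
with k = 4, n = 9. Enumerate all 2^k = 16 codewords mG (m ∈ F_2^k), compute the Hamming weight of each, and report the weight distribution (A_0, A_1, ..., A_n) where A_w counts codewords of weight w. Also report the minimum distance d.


Weight distribution: A_0 = 1, A_3 = 4, A_4 = 4, A_5 = 2, A_6 = 2, A_7 = 2, A_8 = 1. Minimum distance d = 3.

Enumerate all 2^4 = 16 messages m ∈ F_2^4.
For each, compute codeword c = mG in F_2^9, then tally its weight.
  m = 0000 → c = 000000000, weight = 0.
  m = 1000 → c = 101110101, weight = 6.
  m = 0100 → c = 110111011, weight = 7.
  m = 1100 → c = 011001110, weight = 5.
  m = 0010 → c = 110001001, weight = 4.
  m = 1010 → c = 011111100, weight = 6.
  m = 0110 → c = 000110010, weight = 3.
  m = 1110 → c = 101000111, weight = 5.
  m = 0001 → c = 111011101, weight = 7.
  m = 1001 → c = 010101000, weight = 3.
  m = 0101 → c = 001100110, weight = 4.
  m = 1101 → c = 100010011, weight = 4.
  m = 0011 → c = 001010100, weight = 3.
  m = 1011 → c = 100100001, weight = 3.
  m = 0111 → c = 111101111, weight = 8.
  m = 1111 → c = 010011010, weight = 4.
Tally weights:
  weight 0: 1 codewords.
  weight 3: 4 codewords.
  weight 4: 4 codewords.
  weight 5: 2 codewords.
  weight 6: 2 codewords.
  weight 7: 2 codewords.
  weight 8: 1 codewords.
Minimum distance d = smallest w > 0 with A_w > 0 = 3.
Sanity: Σ A_w = 16 = 2^4 = 16 ✓.


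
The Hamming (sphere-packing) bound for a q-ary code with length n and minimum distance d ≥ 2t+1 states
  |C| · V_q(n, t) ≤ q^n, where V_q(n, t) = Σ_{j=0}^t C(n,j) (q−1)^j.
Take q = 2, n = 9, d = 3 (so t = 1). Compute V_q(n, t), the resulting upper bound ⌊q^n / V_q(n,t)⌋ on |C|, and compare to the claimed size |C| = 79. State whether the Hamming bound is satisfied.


V_q(n, t) = 10, q^n = 512, Hamming bound = 51, |C| = 79 > bound (violated).

Step 1: Compute V_q(n, t) = Σ_{j=0}^1 C(n, j) (q−1)^j.
  j = 0: C(9,0)·(1)^0 = 1·1 = 1.
  j = 1: C(9,1)·(1)^1 = 9·1 = 9.
  V_q(n, t) = 1 + 9 = 10.
Step 2: q^n = 2^9 = 512.
Step 3: Hamming bound ⌊q^n / V_q(n,t)⌋ = ⌊512/10⌋ = 51.
Step 4: Compare |C| = 79 to 51: violated.
The claimed |C| lies above the Hamming bound, so no 2-ary code of length 9 with d ≥ 3 can have 79 codewords.


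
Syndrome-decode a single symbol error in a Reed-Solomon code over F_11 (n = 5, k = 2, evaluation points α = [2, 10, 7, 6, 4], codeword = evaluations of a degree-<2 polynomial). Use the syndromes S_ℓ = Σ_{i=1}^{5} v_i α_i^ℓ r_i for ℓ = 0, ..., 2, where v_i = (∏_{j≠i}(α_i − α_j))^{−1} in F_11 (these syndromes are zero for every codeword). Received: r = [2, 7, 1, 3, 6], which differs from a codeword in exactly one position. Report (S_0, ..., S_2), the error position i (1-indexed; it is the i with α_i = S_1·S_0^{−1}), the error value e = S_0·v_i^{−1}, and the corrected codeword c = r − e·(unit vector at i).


S = (7, 9, 10), error at position 4, error magnitude e = 4, c = [2, 7, 1, 10, 6].

Step 1: column multipliers v_i = (∏_{j≠i}(α_i − α_j))^{−1} mod 11.
  i = 1 (α = 2): (2−10)(2−7)(2−6)(2−4) = (−8)·(−5)·(−4)·(−2) = 320 ≡ 1, so v_1 = 1^{−1} = 1 (mod 11).
  i = 2 (α = 10): (10−2)(10−7)(10−6)(10−4) = 8·3·4·6 = 576 ≡ 4, so v_2 = 4^{−1} = 3 (mod 11).
  i = 3 (α = 7): (7−2)(7−10)(7−6)(7−4) = 5·(−3)·1·3 = −45 ≡ 10, so v_3 = 10^{−1} = 10 (mod 11).
  i = 4 (α = 6): (6−2)(6−10)(6−7)(6−4) = 4·(−4)·(−1)·2 = 32 ≡ 10, so v_4 = 10^{−1} = 10 (mod 11).
  i = 5 (α = 4): (4−2)(4−10)(4−7)(4−6) = 2·(−6)·(−3)·(−2) = −72 ≡ 5, so v_5 = 5^{−1} = 9 (mod 11).
  v = [1, 3, 10, 10, 9].
Step 2: syndromes of r = [2, 7, 1, 3, 6] (all sums mod 11).
  S_0 = Σ v_i r_i = 1·2 + 3·7 + 10·1 + 10·3 + 9·6 = 117 ≡ 7.
  S_1 = Σ v_i α_i r_i = 1·2·2 + 3·10·7 + 10·7·1 + 10·6·3 + 9·4·6 = 680 ≡ 9.
  α_i^2 mod 11 = [4, 1, 5, 3, 5].
  S_2 = Σ v_i α_i^2 r_i = 1·4·2 + 3·1·7 + 10·5·1 + 10·3·3 + 9·5·6 = 439 ≡ 10.
  S = (7, 9, 10) ≠ 0, so r is not a codeword (an error is present).
Step 3: locate the error. For a single error e at position i, S_ℓ = v_i·e·α_i^ℓ, so α_err = S_1/S_0.
  S_0^{−1} = 7^{−1} = 8 (mod 11), so α_err = 9·8 = 72 ≡ 6 = α_4. Error position i = 4.
  Consistency check: S_2/S_1 = 10·5 = 50 ≡ 6 = α_err ✓ (single-error assumption holds).
Step 4: error magnitude e = S_0/v_4 = S_0·∏_{j≠4}(α_4 − α_j) = 7·10 = 70 ≡ 4 (mod 11).
Step 5: correct position 4: c_4 = r_4 − e = 3 − 4 ≡ 10 (mod 11). Hence c = [2, 7, 1, 10, 6].
  Check: interpolating c through the α_i gives m(x) = 9 + 2·x (degree < 2) with m(α_i) = c_i for every i, so c is indeed a codeword.
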